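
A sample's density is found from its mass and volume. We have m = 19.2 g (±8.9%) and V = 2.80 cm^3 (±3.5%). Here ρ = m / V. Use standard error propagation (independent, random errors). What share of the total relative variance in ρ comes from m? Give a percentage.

(δρ/ρ)² = (1·δm/m)² + (-1·δV/V)²
  m term: (1×0.0890)² = 0.00792
  V term: (-1×0.0350)² = 0.00123
Total = 0.00915. Share from m = 0.00792/0.00915 = 0.866.

86.6%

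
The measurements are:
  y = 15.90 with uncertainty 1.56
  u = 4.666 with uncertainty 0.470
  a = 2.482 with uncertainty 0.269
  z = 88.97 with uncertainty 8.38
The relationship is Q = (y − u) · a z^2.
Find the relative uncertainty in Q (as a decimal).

Let w = y − u = 11.23. δw = √(δy² + δu²) = √(2.43 + 0.221) = 1.63, so δw/w = 0.145.
Q is then a monomial in w, a, z:
δQ/Q = √((δw/w)² + (1·δa/a)² + (2·δz/z)²) = √(0.0210 + 0.0117 + 0.0355) = 0.261

0.261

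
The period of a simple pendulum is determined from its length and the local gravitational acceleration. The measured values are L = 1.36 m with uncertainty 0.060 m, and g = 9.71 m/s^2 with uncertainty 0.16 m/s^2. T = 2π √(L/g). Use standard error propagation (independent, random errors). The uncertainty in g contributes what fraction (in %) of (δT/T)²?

(δT/T)² = (½·δL/L)² + (−½·δg/g)²
  L term: (0.5×0.0441)² = 0.000487
  g term: (-0.5×0.0165)² = 6.79e-05
Total = 0.000554. Share from g = 6.79e-05/0.000554 = 0.122.

12.2%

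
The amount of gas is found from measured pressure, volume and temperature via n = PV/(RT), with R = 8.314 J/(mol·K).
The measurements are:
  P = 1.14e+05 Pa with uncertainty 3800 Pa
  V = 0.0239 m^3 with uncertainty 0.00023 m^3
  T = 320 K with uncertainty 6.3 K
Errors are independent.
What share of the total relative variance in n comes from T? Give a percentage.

(δn/n)² = (1·δP/P)² + (1·δV/V)² + (-1·δT/T)²
  P term: (1×0.0333)² = 0.00111
  V term: (1×0.00962)² = 9.26e-05
  T term: (-1×0.0197)² = 0.000388
Total = 0.00159. Share from T = 0.000388/0.00159 = 0.244.

24.4%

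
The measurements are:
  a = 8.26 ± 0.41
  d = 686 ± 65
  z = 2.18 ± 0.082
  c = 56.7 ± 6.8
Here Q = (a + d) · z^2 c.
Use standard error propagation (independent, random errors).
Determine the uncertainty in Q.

31800

Let u = a + d = 694. δu = √(δa² + δd²) = √(0.168 + 4220) = 65.0, so δu/u = 0.0936.
Q is then a monomial in u, z, c:
δQ/Q = √((δu/u)² + (2·δz/z)² + (1·δc/c)²) = √(0.00877 + 0.00566 + 0.0144) = 0.170
Q = 1.87e+05, so δQ = 0.170 × 1.87e+05 = 31800.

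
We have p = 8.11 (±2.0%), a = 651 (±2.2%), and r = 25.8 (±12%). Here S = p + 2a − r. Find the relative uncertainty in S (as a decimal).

Absolute uncertainties add in quadrature for a linear combination:
  (δp)² = 0.0263;  (2·δa)² = 820;  (δr)² = 9.59
δS = √(830) = 28.8
S = 1280, so δS/S = 28.8/1280 = 0.0224.

0.0224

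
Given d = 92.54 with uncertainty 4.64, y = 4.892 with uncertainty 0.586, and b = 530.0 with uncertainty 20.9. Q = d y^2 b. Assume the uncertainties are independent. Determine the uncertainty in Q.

2.91e+05

Since Q is a product/quotient, work with relative uncertainties:
  (1·δd/d)² = (1×0.0501)² = 0.00251;  (2·δy/y)² = (2×0.120)² = 0.0574;  (1·δb/b)² = (1×0.0394)² = 0.00156
δQ/Q = √(0.0615) = 0.248
Q = 1.174e+06, so δQ = 0.248 × 1.174e+06 = 2.91e+05.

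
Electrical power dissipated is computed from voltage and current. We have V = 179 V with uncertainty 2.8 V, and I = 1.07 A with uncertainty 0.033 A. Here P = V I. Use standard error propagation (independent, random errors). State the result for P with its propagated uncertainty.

For a monomial P ∝ V, I, fractional errors add in quadrature:
  (1·δV/V)² = (1×0.0156)² = 0.000245;  (1·δI/I)² = (1×0.0308)² = 0.000951
δP/P = √(0.00120) = 0.0346
P = 192 W, so δP = 0.0346 × 192 = 6.62 W.

192 ± 6.62 W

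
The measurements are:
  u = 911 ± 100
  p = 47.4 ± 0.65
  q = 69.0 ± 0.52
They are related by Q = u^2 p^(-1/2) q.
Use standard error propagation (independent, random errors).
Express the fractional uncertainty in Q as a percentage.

Q is a product of powers, so relative uncertainties combine in quadrature:
  (2·δu/u)² = (2×0.110)² = 0.0482;  (−½·δp/p)² = (-0.5×0.0137)² = 4.7e-05;  (1·δq/q)² = (1×0.00754)² = 5.68e-05
δQ/Q = √(0.0483) = 0.220

22.0%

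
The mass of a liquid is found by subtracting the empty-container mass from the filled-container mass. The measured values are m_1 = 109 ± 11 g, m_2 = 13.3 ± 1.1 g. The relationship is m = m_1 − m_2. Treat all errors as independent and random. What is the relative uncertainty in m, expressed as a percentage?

m is a linear combination, so absolute uncertainties add in quadrature:
  (δm_1)² = 121;  (δm_2)² = 1.21
δm = √(122) = 11.1 g
m = 95.7 g, so δm/m = 11.1/95.7 = 0.116.

11.6%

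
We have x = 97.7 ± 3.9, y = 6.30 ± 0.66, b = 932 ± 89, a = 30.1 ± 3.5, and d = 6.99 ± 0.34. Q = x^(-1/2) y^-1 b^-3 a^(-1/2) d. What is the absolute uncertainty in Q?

7.96e-12

Since Q is a product/quotient, work with relative uncertainties:
  (−½·δx/x)² = (-0.5×0.0399)² = 0.000398;  (-1·δy/y)² = (-1×0.105)² = 0.0110;  (-3·δb/b)² = (-3×0.0955)² = 0.0821;  (−½·δa/a)² = (-0.5×0.116)² = 0.00338;  (1·δd/d)² = (1×0.0486)² = 0.00237
δQ/Q = √(0.0992) = 0.315
Q = 2.53e-11, so δQ = 0.315 × 2.53e-11 = 7.96e-12.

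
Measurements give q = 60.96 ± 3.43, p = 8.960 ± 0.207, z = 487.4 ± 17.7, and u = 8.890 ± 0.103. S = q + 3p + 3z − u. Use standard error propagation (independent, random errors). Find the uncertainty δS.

53.2

Absolute uncertainties add in quadrature for a linear combination:
  (δq)² = 11.8;  (3·δp)² = 0.386;  (3·δz)² = 2820;  (δu)² = 0.0106
δS = √(2830) = 53.2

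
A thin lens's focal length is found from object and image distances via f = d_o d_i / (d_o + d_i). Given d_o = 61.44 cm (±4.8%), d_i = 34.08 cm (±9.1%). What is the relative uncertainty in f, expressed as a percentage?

6.10%

∂f/∂d_o = (d_i/(d_o+d_i))² = 0.127;  ∂f/∂d_i = (d_o/(d_o+d_i))² = 0.414
δf = √((∂f/∂d_o · δd_o)² + (∂f/∂d_i · δd_i)²) = √(0.141 + 1.65) = 1.34 cm
f = 21.92 cm, so δf/f = 1.34/21.92 = 0.0610.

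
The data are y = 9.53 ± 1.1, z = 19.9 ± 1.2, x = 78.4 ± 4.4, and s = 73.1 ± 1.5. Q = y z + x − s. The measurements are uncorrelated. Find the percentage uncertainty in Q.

Let p = y·z = 190. δp/p = √((1·δy/y)² + (1·δz/z)²) = √(0.0133 + 0.00364) = 0.130, so δp = 24.7.
Q = p + x − s: δQ = √(δp² + δx² + δs²) = √(610 + 19.4 + 2.25) = 25.1
Q = 195, so δQ/Q = 25.1/195 = 0.129.

12.9%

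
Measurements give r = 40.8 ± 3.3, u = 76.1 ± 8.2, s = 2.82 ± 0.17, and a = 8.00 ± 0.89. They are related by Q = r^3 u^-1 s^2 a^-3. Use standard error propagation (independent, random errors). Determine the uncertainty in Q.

Each factor contributes (exponent × relative error)² to (δQ/Q)²:
  (3·δr/r)² = (3×0.0809)² = 0.0589;  (-1·δu/u)² = (-1×0.108)² = 0.0116;  (2·δs/s)² = (2×0.0603)² = 0.0145;  (-3·δa/a)² = (-3×0.111)² = 0.111
δQ/Q = √(0.196) = 0.443
Q = 13.9, so δQ = 0.443 × 13.9 = 6.14.

6.14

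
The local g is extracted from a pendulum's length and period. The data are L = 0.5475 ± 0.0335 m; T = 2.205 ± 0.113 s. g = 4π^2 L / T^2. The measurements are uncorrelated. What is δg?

Products/powers → add relative errors in quadrature, weighted by exponent:
  (1·δL/L)² = (1×0.0612)² = 0.00374;  (-2·δT/T)² = (-2×0.0512)² = 0.0105
δg/g = √(0.0142) = 0.119
g = 4.446 m/s^2, so δg = 0.119 × 4.446 = 0.531 m/s^2.

0.531 m/s^2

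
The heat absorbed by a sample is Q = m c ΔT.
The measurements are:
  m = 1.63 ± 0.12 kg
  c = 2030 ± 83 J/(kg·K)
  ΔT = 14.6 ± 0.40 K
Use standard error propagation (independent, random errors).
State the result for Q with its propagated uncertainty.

Relative error in a monomial: (δQ/Q)² = Σ (nᵢ · δxᵢ/xᵢ)².
  (1·δm/m)² = (1×0.0736)² = 0.00542;  (1·δc/c)² = (1×0.0409)² = 0.00167;  (1·δΔT/ΔT)² = (1×0.0274)² = 0.000751
δQ/Q = √(0.00784) = 0.0886
Q = 48300 J, so δQ = 0.0886 × 48300 = 4280 J.

48300 ± 4280 J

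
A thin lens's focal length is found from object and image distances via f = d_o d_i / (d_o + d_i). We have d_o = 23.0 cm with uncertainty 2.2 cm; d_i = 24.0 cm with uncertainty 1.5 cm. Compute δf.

0.677 cm

∂f/∂d_o = (d_i/(d_o+d_i))² = 0.261;  ∂f/∂d_i = (d_o/(d_o+d_i))² = 0.239
δf = √((∂f/∂d_o · δd_o)² + (∂f/∂d_i · δd_i)²) = √(0.329 + 0.129) = 0.677 cm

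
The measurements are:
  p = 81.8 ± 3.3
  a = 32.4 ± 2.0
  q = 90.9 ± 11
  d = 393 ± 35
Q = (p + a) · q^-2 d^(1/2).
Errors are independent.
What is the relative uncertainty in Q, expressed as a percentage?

Let u = p + a = 114. δu = √(δp² + δa²) = √(10.9 + 4.00) = 3.86, so δu/u = 0.0338.
Q is then a monomial in u, q, d:
δQ/Q = √((δu/u)² + (-2·δq/q)² + (½·δd/d)²) = √(0.00114 + 0.0586 + 0.00198) = 0.248

24.8%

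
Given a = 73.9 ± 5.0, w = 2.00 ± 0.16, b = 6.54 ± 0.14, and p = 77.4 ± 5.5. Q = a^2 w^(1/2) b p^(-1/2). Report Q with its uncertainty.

5740 ± 844

Each factor contributes (exponent × relative error)² to (δQ/Q)²:
  (2·δa/a)² = (2×0.0677)² = 0.0183;  (½·δw/w)² = (0.5×0.0800)² = 0.00160;  (1·δb/b)² = (1×0.0214)² = 0.000458;  (−½·δp/p)² = (-0.5×0.0711)² = 0.00126
δQ/Q = √(0.0216) = 0.147
Q = 5740, so δQ = 0.147 × 5740 = 844.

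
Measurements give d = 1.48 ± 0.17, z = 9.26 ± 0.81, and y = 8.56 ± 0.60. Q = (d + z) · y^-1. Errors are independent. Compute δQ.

0.131

Let u = d + z = 10.7. δu = √(δd² + δz²) = √(0.0289 + 0.656) = 0.828, so δu/u = 0.0771.
Q is then a monomial in u, y:
δQ/Q = √((δu/u)² + (-1·δy/y)²) = √(0.00594 + 0.00491) = 0.104
Q = 1.25, so δQ = 0.104 × 1.25 = 0.131.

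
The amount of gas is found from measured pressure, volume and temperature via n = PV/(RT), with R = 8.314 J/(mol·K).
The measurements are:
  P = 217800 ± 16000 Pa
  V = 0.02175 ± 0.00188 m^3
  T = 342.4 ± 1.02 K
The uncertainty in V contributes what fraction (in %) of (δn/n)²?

(δn/n)² = (1·δP/P)² + (1·δV/V)² + (-1·δT/T)²
  P term: (1×0.0735)² = 0.00540
  V term: (1×0.0864)² = 0.00747
  T term: (-1×0.00298)² = 8.87e-06
Total = 0.0129. Share from V = 0.00747/0.0129 = 0.580.

58.0%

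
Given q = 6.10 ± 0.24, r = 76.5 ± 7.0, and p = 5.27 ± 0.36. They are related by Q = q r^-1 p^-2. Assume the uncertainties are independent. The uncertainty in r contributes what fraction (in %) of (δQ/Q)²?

29.3%

(δQ/Q)² = (1·δq/q)² + (-1·δr/r)² + (-2·δp/p)²
  q term: (1×0.0393)² = 0.00155
  r term: (-1×0.0915)² = 0.00837
  p term: (-2×0.0683)² = 0.0187
Total = 0.0286. Share from r = 0.00837/0.0286 = 0.293.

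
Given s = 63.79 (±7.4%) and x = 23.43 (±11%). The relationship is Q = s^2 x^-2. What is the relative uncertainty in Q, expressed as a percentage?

Q is a product of powers, so relative uncertainties combine in quadrature:
  (2·δs/s)² = (2×0.0740)² = 0.0219;  (-2·δx/x)² = (-2×0.110)² = 0.0484
δQ/Q = √(0.0703) = 0.265

26.5%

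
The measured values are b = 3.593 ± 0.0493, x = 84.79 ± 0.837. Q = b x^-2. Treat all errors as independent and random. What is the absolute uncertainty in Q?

Since Q is a product/quotient, work with relative uncertainties:
  (1·δb/b)² = (1×0.0137)² = 0.000188;  (-2·δx/x)² = (-2×0.00987)² = 0.000390
δQ/Q = √(0.000578) = 0.0240
Q = 0.0004998, so δQ = 0.0240 × 0.0004998 = 1.2e-05.

1.2e-05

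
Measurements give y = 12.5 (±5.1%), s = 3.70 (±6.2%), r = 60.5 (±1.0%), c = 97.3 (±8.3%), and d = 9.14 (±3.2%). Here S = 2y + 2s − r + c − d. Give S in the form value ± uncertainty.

For a sum/difference, combine absolute errors in quadrature:
  (2·δy)² = 1.63;  (2·δs)² = 0.210;  (δr)² = 0.366;  (δc)² = 65.2;  (δd)² = 0.0855
δS = √(67.5) = 8.22
S = 60.1.

60.1 ± 8.22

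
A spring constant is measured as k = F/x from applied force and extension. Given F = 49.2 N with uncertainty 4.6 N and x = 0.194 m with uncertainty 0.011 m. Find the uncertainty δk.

27.7 N/m

Relative error in a monomial: (δk/k)² = Σ (nᵢ · δxᵢ/xᵢ)².
  (1·δF/F)² = (1×0.0935)² = 0.00874;  (-1·δx/x)² = (-1×0.0567)² = 0.00322
δk/k = √(0.0120) = 0.109
k = 254 N/m, so δk = 0.109 × 254 = 27.7 N/m.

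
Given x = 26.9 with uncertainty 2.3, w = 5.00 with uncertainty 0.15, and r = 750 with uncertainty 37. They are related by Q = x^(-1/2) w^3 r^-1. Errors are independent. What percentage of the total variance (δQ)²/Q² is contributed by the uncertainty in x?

(δQ/Q)² = (−½·δx/x)² + (3·δw/w)² + (-1·δr/r)²
  x term: (-0.5×0.0855)² = 0.00183
  w term: (3×0.0300)² = 0.00810
  r term: (-1×0.0493)² = 0.00243
Total = 0.0124. Share from x = 0.00183/0.0124 = 0.148.

14.8%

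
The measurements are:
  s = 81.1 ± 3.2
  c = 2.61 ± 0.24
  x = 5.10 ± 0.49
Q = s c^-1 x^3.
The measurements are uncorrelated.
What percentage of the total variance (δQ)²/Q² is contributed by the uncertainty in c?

9.08%

(δQ/Q)² = (1·δs/s)² + (-1·δc/c)² + (3·δx/x)²
  s term: (1×0.0395)² = 0.00156
  c term: (-1×0.0920)² = 0.00846
  x term: (3×0.0961)² = 0.0831
Total = 0.0931. Share from c = 0.00846/0.0931 = 0.0908.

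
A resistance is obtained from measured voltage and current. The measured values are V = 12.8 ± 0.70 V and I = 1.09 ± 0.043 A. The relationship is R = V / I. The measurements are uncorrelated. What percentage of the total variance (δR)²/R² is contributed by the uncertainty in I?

(δR/R)² = (1·δV/V)² + (-1·δI/I)²
  V term: (1×0.0547)² = 0.00299
  I term: (-1×0.0394)² = 0.00156
Total = 0.00455. Share from I = 0.00156/0.00455 = 0.342.

34.2%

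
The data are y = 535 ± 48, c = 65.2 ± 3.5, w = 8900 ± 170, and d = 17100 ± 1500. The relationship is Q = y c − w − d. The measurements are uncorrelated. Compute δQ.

Let p = y·c = 34900. δp/p = √((1·δy/y)² + (1·δc/c)²) = √(0.00805 + 0.00288) = 0.105, so δp = 3650.
Q = p − w − d: δQ = √(δp² + δw² + δd²) = √(1.33e+07 + 28900 + 2.25e+06) = 3950

3950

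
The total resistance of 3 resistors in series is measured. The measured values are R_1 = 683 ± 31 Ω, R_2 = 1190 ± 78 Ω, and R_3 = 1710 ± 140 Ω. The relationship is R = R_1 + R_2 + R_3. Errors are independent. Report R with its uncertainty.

3580 ± 163 Ω

For a sum/difference, combine absolute errors in quadrature:
  (δR_1)² = 961;  (δR_2)² = 6080;  (δR_3)² = 19600
δR = √(26600) = 163 Ω
R = 3580 Ω.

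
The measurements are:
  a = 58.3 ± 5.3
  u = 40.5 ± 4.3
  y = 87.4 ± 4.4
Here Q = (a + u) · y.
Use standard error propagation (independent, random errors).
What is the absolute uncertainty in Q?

738

Let w = a + u = 98.8. δw = √(δa² + δu²) = √(28.1 + 18.5) = 6.82, so δw/w = 0.0691.
Q is then a monomial in w, y:
δQ/Q = √((δw/w)² + (1·δy/y)²) = √(0.00477 + 0.00253) = 0.0855
Q = 8640, so δQ = 0.0855 × 8640 = 738.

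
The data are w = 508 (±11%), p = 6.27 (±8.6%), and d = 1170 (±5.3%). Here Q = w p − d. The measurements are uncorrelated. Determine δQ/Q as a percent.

22.3%

Let h = w·p = 3190. δh/h = √((1·δw/w)² + (1·δp/p)²) = √(0.0121 + 0.00740) = 0.140, so δh = 445.
Q = h − d: δQ = √(δh² + δd²) = √(1.98e+05 + 3850) = 449
Q = 2020, so δQ/Q = 449/2020 = 0.223.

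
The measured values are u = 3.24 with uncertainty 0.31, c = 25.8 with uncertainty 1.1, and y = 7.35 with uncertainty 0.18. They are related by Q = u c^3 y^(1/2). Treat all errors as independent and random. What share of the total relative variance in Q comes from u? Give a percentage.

35.7%

(δQ/Q)² = (1·δu/u)² + (3·δc/c)² + (½·δy/y)²
  u term: (1×0.0957)² = 0.00915
  c term: (3×0.0426)² = 0.0164
  y term: (0.5×0.0245)² = 0.000150
Total = 0.0257. Share from u = 0.00915/0.0257 = 0.357.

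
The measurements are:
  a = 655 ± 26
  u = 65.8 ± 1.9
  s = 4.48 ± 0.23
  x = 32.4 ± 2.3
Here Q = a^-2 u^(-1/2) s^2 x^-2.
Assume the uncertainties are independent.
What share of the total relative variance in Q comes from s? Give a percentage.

(δQ/Q)² = (-2·δa/a)² + (−½·δu/u)² + (2·δs/s)² + (-2·δx/x)²
  a term: (-2×0.0397)² = 0.00630
  u term: (-0.5×0.0289)² = 0.000208
  s term: (2×0.0513)² = 0.0105
  x term: (-2×0.0710)² = 0.0202
Total = 0.0372. Share from s = 0.0105/0.0372 = 0.283.

28.3%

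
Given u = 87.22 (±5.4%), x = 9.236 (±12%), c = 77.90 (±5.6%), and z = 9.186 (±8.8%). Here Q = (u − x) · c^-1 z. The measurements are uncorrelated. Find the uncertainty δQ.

1.12

Let w = u − x = 77.98. δw = √(δu² + δx²) = √(22.2 + 1.23) = 4.84, so δw/w = 0.0620.
Q is then a monomial in w, c, z:
δQ/Q = √((δw/w)² + (-1·δc/c)² + (1·δz/z)²) = √(0.00385 + 0.00314 + 0.00774) = 0.121
Q = 9.196, so δQ = 0.121 × 9.196 = 1.12.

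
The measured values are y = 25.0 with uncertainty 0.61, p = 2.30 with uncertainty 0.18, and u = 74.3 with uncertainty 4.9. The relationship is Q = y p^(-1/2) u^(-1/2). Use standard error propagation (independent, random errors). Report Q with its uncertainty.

Q is a product of powers, so relative uncertainties combine in quadrature:
  (1·δy/y)² = (1×0.0244)² = 0.000595;  (−½·δp/p)² = (-0.5×0.0783)² = 0.00153;  (−½·δu/u)² = (-0.5×0.0659)² = 0.00109
δQ/Q = √(0.00321) = 0.0567
Q = 1.91, so δQ = 0.0567 × 1.91 = 0.108.

1.91 ± 0.108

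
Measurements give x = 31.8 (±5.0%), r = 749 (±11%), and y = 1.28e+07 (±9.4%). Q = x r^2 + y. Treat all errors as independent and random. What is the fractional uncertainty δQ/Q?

Let p = x·r^2 = 1.78e+07. δp/p = √((1·δx/x)² + (2·δr/r)²) = √(0.00250 + 0.0484) = 0.226, so δp = 4.02e+06.
Q = p + y: δQ = √(δp² + δy²) = √(1.62e+13 + 1.45e+12) = 4.2e+06
Q = 3.06e+07, so δQ/Q = 4.2e+06/3.06e+07 = 0.137.

0.137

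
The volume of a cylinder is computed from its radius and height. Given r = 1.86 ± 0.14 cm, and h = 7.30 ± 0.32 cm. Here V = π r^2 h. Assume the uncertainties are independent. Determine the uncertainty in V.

Relative error in a monomial: (δV/V)² = Σ (nᵢ · δxᵢ/xᵢ)².
  (2·δr/r)² = (2×0.0753)² = 0.0227;  (1·δh/h)² = (1×0.0438)² = 0.00192
δV/V = √(0.0246) = 0.157
V = 79.3 cm^3, so δV = 0.157 × 79.3 = 12.4 cm^3.

12.4 cm^3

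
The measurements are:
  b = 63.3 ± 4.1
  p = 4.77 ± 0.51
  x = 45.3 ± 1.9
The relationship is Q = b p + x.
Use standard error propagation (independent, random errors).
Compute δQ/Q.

0.109

Let w = b·p = 302. δw/w = √((1·δb/b)² + (1·δp/p)²) = √(0.00420 + 0.0114) = 0.125, so δw = 37.7.
Q = w + x: δQ = √(δw² + δx²) = √(1420 + 3.61) = 37.8
Q = 347, so δQ/Q = 37.8/347 = 0.109.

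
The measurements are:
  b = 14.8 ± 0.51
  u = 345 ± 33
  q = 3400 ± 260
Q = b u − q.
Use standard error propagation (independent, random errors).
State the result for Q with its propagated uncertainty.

1710 ± 581

Let p = b·u = 5110. δp/p = √((1·δb/b)² + (1·δu/u)²) = √(0.00119 + 0.00915) = 0.102, so δp = 519.
Q = p − q: δQ = √(δp² + δq²) = √(2.69e+05 + 67600) = 581
Q = 1710.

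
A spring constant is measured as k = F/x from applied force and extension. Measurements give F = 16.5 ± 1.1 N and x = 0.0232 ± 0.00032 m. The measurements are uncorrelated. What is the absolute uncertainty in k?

48.4 N/m

Products/powers → add relative errors in quadrature, weighted by exponent:
  (1·δF/F)² = (1×0.0667)² = 0.00444;  (-1·δx/x)² = (-1×0.0138)² = 0.000190
δk/k = √(0.00463) = 0.0681
k = 711 N/m, so δk = 0.0681 × 711 = 48.4 N/m.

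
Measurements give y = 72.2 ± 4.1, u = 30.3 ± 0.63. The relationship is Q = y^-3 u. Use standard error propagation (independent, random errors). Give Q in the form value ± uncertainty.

Q is a product of powers, so relative uncertainties combine in quadrature:
  (-3·δy/y)² = (-3×0.0568)² = 0.0290;  (1·δu/u)² = (1×0.0208)² = 0.000432
δQ/Q = √(0.0295) = 0.172
Q = 8.05e-05, so δQ = 0.172 × 8.05e-05 = 1.38e-05.

(8.05 ± 1.38) × 10^-5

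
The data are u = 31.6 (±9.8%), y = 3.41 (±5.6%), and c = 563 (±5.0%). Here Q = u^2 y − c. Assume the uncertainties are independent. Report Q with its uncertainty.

Let p = u^2·y = 3410. δp/p = √((2·δu/u)² + (1·δy/y)²) = √(0.0384 + 0.00314) = 0.204, so δp = 694.
Q = p − c: δQ = √(δp² + δc²) = √(4.82e+05 + 792) = 695
Q = 2840.

2840 ± 695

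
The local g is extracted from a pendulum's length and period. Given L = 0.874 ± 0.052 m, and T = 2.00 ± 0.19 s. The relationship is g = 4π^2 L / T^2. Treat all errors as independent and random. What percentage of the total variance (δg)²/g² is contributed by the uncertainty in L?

8.93%

(δg/g)² = (1·δL/L)² + (-2·δT/T)²
  L term: (1×0.0595)² = 0.00354
  T term: (-2×0.0950)² = 0.0361
Total = 0.0396. Share from L = 0.00354/0.0396 = 0.0893.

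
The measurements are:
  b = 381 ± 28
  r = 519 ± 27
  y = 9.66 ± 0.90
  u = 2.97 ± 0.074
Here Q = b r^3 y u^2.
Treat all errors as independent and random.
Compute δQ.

Q is a product of powers, so relative uncertainties combine in quadrature:
  (1·δb/b)² = (1×0.0735)² = 0.00540;  (3·δr/r)² = (3×0.0520)² = 0.0244;  (1·δy/y)² = (1×0.0932)² = 0.00868;  (2·δu/u)² = (2×0.0249)² = 0.00248
δQ/Q = √(0.0409) = 0.202
Q = 4.54e+12, so δQ = 0.202 × 4.54e+12 = 9.18e+11.

9.18e+11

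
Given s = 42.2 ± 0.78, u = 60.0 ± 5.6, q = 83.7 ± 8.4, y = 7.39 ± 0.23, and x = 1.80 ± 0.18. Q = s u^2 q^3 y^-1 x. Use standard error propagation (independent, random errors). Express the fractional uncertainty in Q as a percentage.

37.0%

Relative error in a monomial: (δQ/Q)² = Σ (nᵢ · δxᵢ/xᵢ)².
  (1·δs/s)² = (1×0.0185)² = 0.000342;  (2·δu/u)² = (2×0.0933)² = 0.0348;  (3·δq/q)² = (3×0.100)² = 0.0906;  (-1·δy/y)² = (-1×0.0311)² = 0.000969;  (1·δx/x)² = (1×0.100)² = 0.0100
δQ/Q = √(0.137) = 0.370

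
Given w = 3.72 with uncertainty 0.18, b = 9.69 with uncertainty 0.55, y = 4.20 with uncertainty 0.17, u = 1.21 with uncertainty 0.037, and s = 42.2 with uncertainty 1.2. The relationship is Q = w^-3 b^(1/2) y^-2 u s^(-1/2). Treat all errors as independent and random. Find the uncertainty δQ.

0.000110

Each factor contributes (exponent × relative error)² to (δQ/Q)²:
  (-3·δw/w)² = (-3×0.0484)² = 0.0211;  (½·δb/b)² = (0.5×0.0568)² = 0.000805;  (-2·δy/y)² = (-2×0.0405)² = 0.00655;  (1·δu/u)² = (1×0.0306)² = 0.000935;  (−½·δs/s)² = (-0.5×0.0284)² = 0.000202
δQ/Q = √(0.0296) = 0.172
Q = 0.000639, so δQ = 0.172 × 0.000639 = 0.000110.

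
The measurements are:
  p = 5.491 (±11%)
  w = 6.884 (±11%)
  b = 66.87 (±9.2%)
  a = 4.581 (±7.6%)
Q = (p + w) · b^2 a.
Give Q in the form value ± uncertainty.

Let u = p + w = 12.38. δu = √(δp² + δw²) = √(0.365 + 0.573) = 0.969, so δu/u = 0.0783.
Q is then a monomial in u, b, a:
δQ/Q = √((δu/u)² + (2·δb/b)² + (1·δa/a)²) = √(0.00613 + 0.0339 + 0.00578) = 0.214
Q = 253500, so δQ = 0.214 × 253500 = 54200.

253500 ± 54200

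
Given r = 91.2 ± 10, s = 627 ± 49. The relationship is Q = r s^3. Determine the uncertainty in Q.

5.82e+09

Products/powers → add relative errors in quadrature, weighted by exponent:
  (1·δr/r)² = (1×0.110)² = 0.0120;  (3·δs/s)² = (3×0.0781)² = 0.0550
δQ/Q = √(0.0670) = 0.259
Q = 2.25e+10, so δQ = 0.259 × 2.25e+10 = 5.82e+09.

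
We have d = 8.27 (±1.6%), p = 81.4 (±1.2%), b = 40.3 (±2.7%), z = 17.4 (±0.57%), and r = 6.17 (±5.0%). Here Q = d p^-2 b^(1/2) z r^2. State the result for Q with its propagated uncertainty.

5.25 ± 0.552

Q is a product of powers, so relative uncertainties combine in quadrature:
  (1·δd/d)² = (1×0.0160)² = 0.000256;  (-2·δp/p)² = (-2×0.0120)² = 0.000576;  (½·δb/b)² = (0.5×0.0270)² = 0.000182;  (1·δz/z)² = (1×0.00570)² = 3.25e-05;  (2·δr/r)² = (2×0.0500)² = 0.0100
δQ/Q = √(0.0110) = 0.105
Q = 5.25, so δQ = 0.105 × 5.25 = 0.552.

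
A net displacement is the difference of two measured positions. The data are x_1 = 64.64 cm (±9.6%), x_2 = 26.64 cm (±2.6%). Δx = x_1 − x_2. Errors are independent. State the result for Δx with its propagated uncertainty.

For a sum/difference, combine absolute errors in quadrature:
  (δx_1)² = 38.5;  (δx_2)² = 0.480
δΔx = √(39.0) = 6.24 cm
Δx = 38.00 cm.

38.00 ± 6.24 cm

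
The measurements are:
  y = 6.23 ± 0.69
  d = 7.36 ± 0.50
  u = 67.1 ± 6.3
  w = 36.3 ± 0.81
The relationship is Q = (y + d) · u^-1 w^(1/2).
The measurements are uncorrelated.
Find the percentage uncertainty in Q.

Let h = y + d = 13.6. δh = √(δy² + δd²) = √(0.476 + 0.250) = 0.852, so δh/h = 0.0627.
Q is then a monomial in h, u, w:
δQ/Q = √((δh/h)² + (-1·δu/u)² + (½·δw/w)²) = √(0.00393 + 0.00882 + 0.000124) = 0.113

11.3%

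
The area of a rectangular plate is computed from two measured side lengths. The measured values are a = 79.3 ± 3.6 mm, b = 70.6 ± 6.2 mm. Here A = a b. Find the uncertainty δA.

553 mm^2

Since A is a product/quotient, work with relative uncertainties:
  (1·δa/a)² = (1×0.0454)² = 0.00206;  (1·δb/b)² = (1×0.0878)² = 0.00771
δA/A = √(0.00977) = 0.0989
A = 5600 mm^2, so δA = 0.0989 × 5600 = 553 mm^2.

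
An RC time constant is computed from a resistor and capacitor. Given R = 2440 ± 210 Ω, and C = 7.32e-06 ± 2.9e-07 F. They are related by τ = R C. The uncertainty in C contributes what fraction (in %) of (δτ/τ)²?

(δτ/τ)² = (1·δR/R)² + (1·δC/C)²
  R term: (1×0.0861)² = 0.00741
  C term: (1×0.0396)² = 0.00157
Total = 0.00898. Share from C = 0.00157/0.00898 = 0.175.

17.5%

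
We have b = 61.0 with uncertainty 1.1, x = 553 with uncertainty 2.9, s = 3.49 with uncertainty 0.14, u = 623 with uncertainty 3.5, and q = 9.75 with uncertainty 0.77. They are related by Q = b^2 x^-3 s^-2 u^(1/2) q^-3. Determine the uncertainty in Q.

1.23e-08

Since Q is a product/quotient, work with relative uncertainties:
  (2·δb/b)² = (2×0.0180)² = 0.00130;  (-3·δx/x)² = (-3×0.00524)² = 0.000248;  (-2·δs/s)² = (-2×0.0401)² = 0.00644;  (½·δu/u)² = (0.5×0.00562)² = 7.89e-06;  (-3·δq/q)² = (-3×0.0790)² = 0.0561
δQ/Q = √(0.0641) = 0.253
Q = 4.86e-08, so δQ = 0.253 × 4.86e-08 = 1.23e-08.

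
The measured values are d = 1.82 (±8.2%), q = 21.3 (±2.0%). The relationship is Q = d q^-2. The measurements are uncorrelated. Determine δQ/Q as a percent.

9.12%

For a monomial Q ∝ d, q^-2, fractional errors add in quadrature:
  (1·δd/d)² = (1×0.0820)² = 0.00672;  (-2·δq/q)² = (-2×0.0200)² = 0.00160
δQ/Q = √(0.00832) = 0.0912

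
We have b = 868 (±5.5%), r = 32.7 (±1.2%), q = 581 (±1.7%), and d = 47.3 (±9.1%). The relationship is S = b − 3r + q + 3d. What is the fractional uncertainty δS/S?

0.0338

Sums and differences: (δS)² = Σ (cᵢ δxᵢ)².
  (δb)² = 2280;  (3·δr)² = 1.39;  (δq)² = 97.6;  (3·δd)² = 167
δS = √(2540) = 50.4
S = 1490, so δS/S = 50.4/1490 = 0.0338.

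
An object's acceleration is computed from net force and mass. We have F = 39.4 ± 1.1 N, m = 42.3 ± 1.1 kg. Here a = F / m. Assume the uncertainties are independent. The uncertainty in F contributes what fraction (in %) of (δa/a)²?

(δa/a)² = (1·δF/F)² + (-1·δm/m)²
  F term: (1×0.0279)² = 0.000779
  m term: (-1×0.0260)² = 0.000676
Total = 0.00146. Share from F = 0.000779/0.00146 = 0.535.

53.5%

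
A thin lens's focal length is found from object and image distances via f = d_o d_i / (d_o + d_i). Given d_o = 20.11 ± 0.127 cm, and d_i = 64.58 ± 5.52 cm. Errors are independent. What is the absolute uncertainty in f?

∂f/∂d_o = (d_i/(d_o+d_i))² = 0.581;  ∂f/∂d_i = (d_o/(d_o+d_i))² = 0.0564
δf = √((∂f/∂d_o · δd_o)² + (∂f/∂d_i · δd_i)²) = √(0.00545 + 0.0969) = 0.320 cm

0.320 cm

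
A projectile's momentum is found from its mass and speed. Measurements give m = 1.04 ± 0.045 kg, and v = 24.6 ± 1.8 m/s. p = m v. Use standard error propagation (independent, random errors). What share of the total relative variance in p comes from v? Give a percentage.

74.1%

(δp/p)² = (1·δm/m)² + (1·δv/v)²
  m term: (1×0.0433)² = 0.00187
  v term: (1×0.0732)² = 0.00535
Total = 0.00723. Share from v = 0.00535/0.00723 = 0.741.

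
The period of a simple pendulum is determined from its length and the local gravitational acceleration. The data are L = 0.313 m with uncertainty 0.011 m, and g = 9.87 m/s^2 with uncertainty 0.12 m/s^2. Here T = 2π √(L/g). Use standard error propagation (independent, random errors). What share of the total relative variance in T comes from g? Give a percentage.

(δT/T)² = (½·δL/L)² + (−½·δg/g)²
  L term: (0.5×0.0351)² = 0.000309
  g term: (-0.5×0.0122)² = 3.7e-05
Total = 0.000346. Share from g = 3.7e-05/0.000346 = 0.107.

10.7%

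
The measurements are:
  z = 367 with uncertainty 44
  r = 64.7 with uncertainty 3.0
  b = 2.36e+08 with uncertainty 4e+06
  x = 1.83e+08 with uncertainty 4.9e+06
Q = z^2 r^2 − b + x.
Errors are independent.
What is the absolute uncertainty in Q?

Let p = z^2·r^2 = 5.64e+08. δp/p = √((2·δz/z)² + (2·δr/r)²) = √(0.0575 + 0.00860) = 0.257, so δp = 1.45e+08.
Q = p − b + x: δQ = √(δp² + δb² + δx²) = √(2.1e+16 + 1.6e+13 + 2.4e+13) = 1.45e+08

1.45e+08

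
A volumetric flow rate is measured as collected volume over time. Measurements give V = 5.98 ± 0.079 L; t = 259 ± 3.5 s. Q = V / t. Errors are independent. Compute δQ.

Since Q is a product/quotient, work with relative uncertainties:
  (1·δV/V)² = (1×0.0132)² = 0.000175;  (-1·δt/t)² = (-1×0.0135)² = 0.000183
δQ/Q = √(0.000357) = 0.0189
Q = 0.0231 L/s, so δQ = 0.0189 × 0.0231 = 0.000436 L/s.

0.000436 L/s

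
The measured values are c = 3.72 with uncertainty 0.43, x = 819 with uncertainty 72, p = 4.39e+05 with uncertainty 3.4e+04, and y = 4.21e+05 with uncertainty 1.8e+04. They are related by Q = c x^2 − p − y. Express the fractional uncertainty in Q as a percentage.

Let w = c·x^2 = 2.5e+06. δw/w = √((1·δc/c)² + (2·δx/x)²) = √(0.0134 + 0.0309) = 0.210, so δw = 5.25e+05.
Q = w − p − y: δQ = √(δw² + δp² + δy²) = √(2.76e+11 + 1.16e+09 + 3.24e+08) = 5.26e+05
Q = 1.64e+06, so δQ/Q = 5.26e+05/1.64e+06 = 0.322.

32.2%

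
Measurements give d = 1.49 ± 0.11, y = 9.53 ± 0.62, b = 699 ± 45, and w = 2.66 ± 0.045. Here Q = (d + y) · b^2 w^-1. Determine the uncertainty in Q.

Let u = d + y = 11.0. δu = √(δd² + δy²) = √(0.0121 + 0.384) = 0.630, so δu/u = 0.0571.
Q is then a monomial in u, b, w:
δQ/Q = √((δu/u)² + (2·δb/b)² + (-1·δw/w)²) = √(0.00326 + 0.0166 + 0.000286) = 0.142
Q = 2.02e+06, so δQ = 0.142 × 2.02e+06 = 2.87e+05.

2.87e+05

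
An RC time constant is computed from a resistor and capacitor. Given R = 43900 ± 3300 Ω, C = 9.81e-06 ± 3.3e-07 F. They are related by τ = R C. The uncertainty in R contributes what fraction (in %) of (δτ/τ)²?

(δτ/τ)² = (1·δR/R)² + (1·δC/C)²
  R term: (1×0.0752)² = 0.00565
  C term: (1×0.0336)² = 0.00113
Total = 0.00678. Share from R = 0.00565/0.00678 = 0.833.

83.3%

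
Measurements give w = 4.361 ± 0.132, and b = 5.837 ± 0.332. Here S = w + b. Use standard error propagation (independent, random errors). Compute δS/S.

0.0350

S is a linear combination, so absolute uncertainties add in quadrature:
  (δw)² = 0.0174;  (δb)² = 0.110
δS = √(0.128) = 0.357
S = 10.20, so δS/S = 0.357/10.20 = 0.0350.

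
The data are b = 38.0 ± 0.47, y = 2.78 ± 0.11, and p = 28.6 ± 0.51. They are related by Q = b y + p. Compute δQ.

4.41

Let w = b·y = 106. δw/w = √((1·δb/b)² + (1·δy/y)²) = √(0.000153 + 0.00157) = 0.0415, so δw = 4.38.
Q = w + p: δQ = √(δw² + δp²) = √(19.2 + 0.260) = 4.41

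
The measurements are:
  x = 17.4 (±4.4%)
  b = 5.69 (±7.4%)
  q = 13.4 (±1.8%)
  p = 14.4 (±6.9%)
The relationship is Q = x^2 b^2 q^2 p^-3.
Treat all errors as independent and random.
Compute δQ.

Products/powers → add relative errors in quadrature, weighted by exponent:
  (2·δx/x)² = (2×0.0440)² = 0.00774;  (2·δb/b)² = (2×0.0740)² = 0.0219;  (2·δq/q)² = (2×0.0180)² = 0.00130;  (-3·δp/p)² = (-3×0.0690)² = 0.0428
δQ/Q = √(0.0738) = 0.272
Q = 589, so δQ = 0.272 × 589 = 160.

160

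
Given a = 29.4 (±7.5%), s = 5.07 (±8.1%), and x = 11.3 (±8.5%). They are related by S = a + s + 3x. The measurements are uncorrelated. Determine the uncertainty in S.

For a sum/difference, combine absolute errors in quadrature:
  (δa)² = 4.86;  (δs)² = 0.169;  (3·δx)² = 8.30
δS = √(13.3) = 3.65

3.65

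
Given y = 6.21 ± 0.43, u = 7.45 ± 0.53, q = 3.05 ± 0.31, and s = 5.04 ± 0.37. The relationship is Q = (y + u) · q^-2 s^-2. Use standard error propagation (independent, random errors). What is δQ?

0.0148

Let w = y + u = 13.7. δw = √(δy² + δu²) = √(0.185 + 0.281) = 0.682, so δw/w = 0.0500.
Q is then a monomial in w, q, s:
δQ/Q = √((δw/w)² + (-2·δq/q)² + (-2·δs/s)²) = √(0.00250 + 0.0413 + 0.0216) = 0.256
Q = 0.0578, so δQ = 0.256 × 0.0578 = 0.0148.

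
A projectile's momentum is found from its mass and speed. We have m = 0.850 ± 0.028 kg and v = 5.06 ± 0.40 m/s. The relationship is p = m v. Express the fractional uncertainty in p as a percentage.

8.56%

For a monomial p ∝ m, v, fractional errors add in quadrature:
  (1·δm/m)² = (1×0.0329)² = 0.00109;  (1·δv/v)² = (1×0.0791)² = 0.00625
δp/p = √(0.00733) = 0.0856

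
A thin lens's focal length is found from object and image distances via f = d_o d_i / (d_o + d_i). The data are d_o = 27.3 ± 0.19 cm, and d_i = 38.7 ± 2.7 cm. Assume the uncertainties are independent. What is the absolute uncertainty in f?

∂f/∂d_o = (d_i/(d_o+d_i))² = 0.344;  ∂f/∂d_i = (d_o/(d_o+d_i))² = 0.171
δf = √((∂f/∂d_o · δd_o)² + (∂f/∂d_i · δd_i)²) = √(0.00427 + 0.213) = 0.467 cm

0.467 cm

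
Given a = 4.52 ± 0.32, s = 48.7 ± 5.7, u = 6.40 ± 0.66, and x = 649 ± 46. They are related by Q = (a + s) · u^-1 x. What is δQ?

890

Let w = a + s = 53.2. δw = √(δa² + δs²) = √(0.102 + 32.5) = 5.71, so δw/w = 0.107.
Q is then a monomial in w, u, x:
δQ/Q = √((δw/w)² + (-1·δu/u)² + (1·δx/x)²) = √(0.0115 + 0.0106 + 0.00502) = 0.165
Q = 5400, so δQ = 0.165 × 5400 = 890.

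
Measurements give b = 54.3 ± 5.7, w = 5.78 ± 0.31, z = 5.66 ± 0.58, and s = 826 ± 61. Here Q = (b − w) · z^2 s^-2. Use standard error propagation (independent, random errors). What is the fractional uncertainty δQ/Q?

Let u = b − w = 48.5. δu = √(δb² + δw²) = √(32.5 + 0.0961) = 5.71, so δu/u = 0.118.
Q is then a monomial in u, z, s:
δQ/Q = √((δu/u)² + (2·δz/z)² + (-2·δs/s)²) = √(0.0138 + 0.0420 + 0.0218) = 0.279

0.279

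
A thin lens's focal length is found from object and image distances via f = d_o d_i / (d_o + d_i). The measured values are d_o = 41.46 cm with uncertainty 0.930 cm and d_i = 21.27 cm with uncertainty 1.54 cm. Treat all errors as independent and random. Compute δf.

0.681 cm

∂f/∂d_o = (d_i/(d_o+d_i))² = 0.115;  ∂f/∂d_i = (d_o/(d_o+d_i))² = 0.437
δf = √((∂f/∂d_o · δd_o)² + (∂f/∂d_i · δd_i)²) = √(0.0114 + 0.453) = 0.681 cm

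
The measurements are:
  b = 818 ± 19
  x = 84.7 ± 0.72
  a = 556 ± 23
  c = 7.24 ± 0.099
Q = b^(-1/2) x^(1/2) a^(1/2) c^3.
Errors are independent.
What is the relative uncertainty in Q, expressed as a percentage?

Products/powers → add relative errors in quadrature, weighted by exponent:
  (−½·δb/b)² = (-0.5×0.0232)² = 0.000135;  (½·δx/x)² = (0.5×0.00850)² = 1.81e-05;  (½·δa/a)² = (0.5×0.0414)² = 0.000428;  (3·δc/c)² = (3×0.0137)² = 0.00168
δQ/Q = √(0.00226) = 0.0476

4.76%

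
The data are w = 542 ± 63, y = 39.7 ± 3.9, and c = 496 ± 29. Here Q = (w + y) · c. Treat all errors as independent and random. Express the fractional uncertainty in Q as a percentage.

12.3%

Let u = w + y = 582. δu = √(δw² + δy²) = √(3970 + 15.2) = 63.1, so δu/u = 0.109.
Q is then a monomial in u, c:
δQ/Q = √((δu/u)² + (1·δc/c)²) = √(0.0118 + 0.00342) = 0.123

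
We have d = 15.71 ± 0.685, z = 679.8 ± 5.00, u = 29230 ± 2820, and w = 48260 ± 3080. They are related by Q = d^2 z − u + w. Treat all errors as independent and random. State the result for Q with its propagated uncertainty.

Let p = d^2·z = 167800. δp/p = √((2·δd/d)² + (1·δz/z)²) = √(0.00760 + 5.41e-05) = 0.0875, so δp = 14700.
Q = p − u + w: δQ = √(δp² + δu² + δw²) = √(2.16e+08 + 7.95e+06 + 9.49e+06) = 15300
Q = 186800.

186800 ± 15300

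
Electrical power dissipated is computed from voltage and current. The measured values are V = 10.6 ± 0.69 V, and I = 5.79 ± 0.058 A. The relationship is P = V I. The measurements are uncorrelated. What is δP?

4.04 W

Relative error in a monomial: (δP/P)² = Σ (nᵢ · δxᵢ/xᵢ)².
  (1·δV/V)² = (1×0.0651)² = 0.00424;  (1·δI/I)² = (1×0.0100)² = 0.000100
δP/P = √(0.00434) = 0.0659
P = 61.4 W, so δP = 0.0659 × 61.4 = 4.04 W.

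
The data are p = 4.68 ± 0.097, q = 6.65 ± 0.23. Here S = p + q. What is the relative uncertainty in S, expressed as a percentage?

2.20%

For a sum/difference, combine absolute errors in quadrature:
  (δp)² = 0.00941;  (δq)² = 0.0529
δS = √(0.0623) = 0.250
S = 11.3, so δS/S = 0.250/11.3 = 0.0220.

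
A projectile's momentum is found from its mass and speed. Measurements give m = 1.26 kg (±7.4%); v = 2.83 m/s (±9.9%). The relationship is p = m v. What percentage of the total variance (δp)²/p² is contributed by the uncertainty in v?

(δp/p)² = (1·δm/m)² + (1·δv/v)²
  m term: (1×0.0740)² = 0.00548
  v term: (1×0.0990)² = 0.00980
Total = 0.0153. Share from v = 0.00980/0.0153 = 0.642.

64.2%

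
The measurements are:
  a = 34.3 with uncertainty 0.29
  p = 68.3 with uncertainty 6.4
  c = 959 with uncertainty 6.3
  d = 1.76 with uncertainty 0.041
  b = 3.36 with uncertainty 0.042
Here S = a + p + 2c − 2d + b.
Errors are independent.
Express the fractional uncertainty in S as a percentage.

0.700%

Sums and differences: (δS)² = Σ (cᵢ δxᵢ)².
  (δa)² = 0.0841;  (δp)² = 41.0;  (2·δc)² = 159;  (2·δd)² = 0.00672;  (δb)² = 0.00176
δS = √(200) = 14.1
S = 2020, so δS/S = 14.1/2020 = 0.00700.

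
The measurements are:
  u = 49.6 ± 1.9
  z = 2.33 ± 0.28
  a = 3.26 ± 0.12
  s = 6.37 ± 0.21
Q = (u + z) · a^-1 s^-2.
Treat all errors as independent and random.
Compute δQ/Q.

0.0841

Let w = u + z = 51.9. δw = √(δu² + δz²) = √(3.61 + 0.0784) = 1.92, so δw/w = 0.0370.
Q is then a monomial in w, a, s:
δQ/Q = √((δw/w)² + (-1·δa/a)² + (-2·δs/s)²) = √(0.00137 + 0.00135 + 0.00435) = 0.0841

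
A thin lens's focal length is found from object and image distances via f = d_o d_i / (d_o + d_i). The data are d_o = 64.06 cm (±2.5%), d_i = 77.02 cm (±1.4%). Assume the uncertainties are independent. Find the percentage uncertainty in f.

1.51%

∂f/∂d_o = (d_i/(d_o+d_i))² = 0.298;  ∂f/∂d_i = (d_o/(d_o+d_i))² = 0.206
δf = √((∂f/∂d_o · δd_o)² + (∂f/∂d_i · δd_i)²) = √(0.228 + 0.0494) = 0.527 cm
f = 34.97 cm, so δf/f = 0.527/34.97 = 0.0151.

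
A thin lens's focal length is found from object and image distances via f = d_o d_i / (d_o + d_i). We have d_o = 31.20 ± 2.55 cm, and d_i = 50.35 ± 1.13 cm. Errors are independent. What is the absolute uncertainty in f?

0.986 cm

∂f/∂d_o = (d_i/(d_o+d_i))² = 0.381;  ∂f/∂d_i = (d_o/(d_o+d_i))² = 0.146
δf = √((∂f/∂d_o · δd_o)² + (∂f/∂d_i · δd_i)²) = √(0.945 + 0.0274) = 0.986 cm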